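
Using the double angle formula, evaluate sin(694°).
sin(694°) = 2 sin 347° cos 347° = -0.4384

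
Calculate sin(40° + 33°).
sin(40° + 33°) = sin 40° cos 33° + cos 40° sin 33° = 0.9563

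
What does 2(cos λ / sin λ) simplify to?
2(cos λ / sin λ) = 2(cot λ) (using Quotient identity)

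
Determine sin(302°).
sin(302°) = -0.848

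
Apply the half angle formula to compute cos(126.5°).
cos(126.5°) = -√((1 + cos 253°)/2) = -0.5948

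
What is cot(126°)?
cot(126°) = -0.7265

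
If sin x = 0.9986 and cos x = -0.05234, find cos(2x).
cos(2x) = cos²x - sin²x = -0.9945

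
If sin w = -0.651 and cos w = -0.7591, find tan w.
tan w = sin w / cos w = 0.8576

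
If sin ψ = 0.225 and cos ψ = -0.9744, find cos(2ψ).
cos(2ψ) = cos²ψ - sin²ψ = 0.8988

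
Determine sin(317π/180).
sin(317π/180) = -0.682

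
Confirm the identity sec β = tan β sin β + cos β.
RHS = sin²β/cos β + cos β = (sin²β + cos²β)/cos β = 1/cos β = sec β = LHS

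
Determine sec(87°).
sec(87°) = 19.11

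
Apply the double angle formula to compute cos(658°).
cos(658°) = cos²329° - sin²329° = 0.4695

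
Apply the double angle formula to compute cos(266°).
cos(266°) = 2cos²133° - 1 = -0.06976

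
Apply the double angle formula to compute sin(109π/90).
sin(109π/90) = 2 sin 109π/180 cos 109π/180 = -0.6157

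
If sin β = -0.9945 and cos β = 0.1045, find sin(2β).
sin(2β) = 2 sin β cos β = -0.2079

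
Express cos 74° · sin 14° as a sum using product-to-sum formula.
cos 74° sin 14° = (1/2)[sin(74°+14°) - sin(74°-14°)]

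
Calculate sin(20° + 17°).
sin(20° + 17°) = sin 20° cos 17° + cos 20° sin 17° = 0.6018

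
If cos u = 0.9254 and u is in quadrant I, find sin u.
sin u = 0.379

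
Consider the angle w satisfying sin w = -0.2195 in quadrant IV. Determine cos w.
cos w = √(1 - sin²w) = 0.9756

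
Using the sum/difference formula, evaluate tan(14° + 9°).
tan(14° + 9°) = (tan 14° + tan 9°)/(1 - tan 14° tan 9°) = 0.4245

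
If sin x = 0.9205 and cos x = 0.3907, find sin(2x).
sin(2x) = 2 sin x cos x = 0.7193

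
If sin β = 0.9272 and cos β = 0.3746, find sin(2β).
sin(2β) = 2 sin β cos β = 0.6947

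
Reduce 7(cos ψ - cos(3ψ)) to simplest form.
7(cos ψ - cos(3ψ)) = 7(2 sin(2ψ) sin ψ) (using Sum-to-product)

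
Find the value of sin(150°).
sin(150°) = 1/2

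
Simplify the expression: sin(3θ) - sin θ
sin(3θ) - sin θ = 2 cos(2θ) sin θ (using Sum-to-product)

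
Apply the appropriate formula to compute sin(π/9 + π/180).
sin(π/9 + π/180) = sin π/9 cos π/180 + cos π/9 sin π/180 = 0.3584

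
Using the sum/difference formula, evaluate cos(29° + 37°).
cos(29° + 37°) = cos 29° cos 37° - sin 29° sin 37° = 0.4067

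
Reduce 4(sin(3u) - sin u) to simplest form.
4(sin(3u) - sin u) = 4(2 cos(2u) sin u) (using Sum-to-product)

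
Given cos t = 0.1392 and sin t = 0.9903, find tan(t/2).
tan(t/2) = sin t / (1 + cos t) = 0.8693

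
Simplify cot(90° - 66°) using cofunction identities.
cot(90° - 66°) = tan(66°)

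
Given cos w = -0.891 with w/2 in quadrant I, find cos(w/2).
cos(w/2) = ±√((1 + cos w)/2); positive since w/2 ∈ QI, so cos(w/2) = 0.2335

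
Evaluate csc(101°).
csc(101°) = 1.019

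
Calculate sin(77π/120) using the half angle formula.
sin(77π/120) = √((1 - cos 77π/60)/2) = 0.9026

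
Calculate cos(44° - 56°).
cos(44° - 56°) = cos 44° cos 56° + sin 44° sin 56° = 0.9781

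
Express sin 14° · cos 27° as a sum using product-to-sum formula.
sin 14° cos 27° = (1/2)[sin(14°+27°) + sin(14°-27°)]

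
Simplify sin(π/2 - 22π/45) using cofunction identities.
sin(π/2 - 22π/45) = cos(22π/45)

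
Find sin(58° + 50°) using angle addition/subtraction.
sin(58° + 50°) = sin 58° cos 50° + cos 58° sin 50° = 0.9511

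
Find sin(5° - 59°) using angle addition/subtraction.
sin(5° - 59°) = sin 5° cos 59° - cos 5° sin 59° = -0.809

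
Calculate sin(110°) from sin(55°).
sin(110°) = 2 sin 55° cos 55° = 0.9397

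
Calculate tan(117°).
tan(117°) = -1.963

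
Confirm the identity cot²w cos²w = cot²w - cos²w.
RHS = cos²w/sin²w - cos²w = cos²w(1/sin²w - 1) = cos²w · (1 - sin²w)/sin²w = cos²w · cos²w/sin²w = cos²w · cot²w = LHS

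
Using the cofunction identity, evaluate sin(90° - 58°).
sin(90° - 58°) = cos(58°) = 0.5299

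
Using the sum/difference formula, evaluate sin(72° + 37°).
sin(72° + 37°) = sin 72° cos 37° + cos 72° sin 37° = 0.9455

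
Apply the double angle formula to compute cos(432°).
cos(432°) = cos²216° - sin²216° = 0.309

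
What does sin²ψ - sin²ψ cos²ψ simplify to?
sin²ψ - sin²ψ cos²ψ = sin⁴ψ (using Factoring)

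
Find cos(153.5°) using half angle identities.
cos(153.5°) = -√((1 + cos 307°)/2) = -0.8949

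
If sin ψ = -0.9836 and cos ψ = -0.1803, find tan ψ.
tan ψ = sin ψ / cos ψ = 5.455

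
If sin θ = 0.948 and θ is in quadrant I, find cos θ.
cos θ = 0.3183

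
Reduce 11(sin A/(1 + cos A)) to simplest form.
11(sin A/(1 + cos A)) = 11(tan(A/2)) (using Half angle)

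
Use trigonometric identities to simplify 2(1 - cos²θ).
2(1 - cos²θ) = 2(sin²θ) (using Pythagorean identity)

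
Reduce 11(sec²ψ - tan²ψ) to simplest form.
11(sec²ψ - tan²ψ) = 11 (using Pythagorean identity)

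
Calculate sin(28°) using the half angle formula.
sin(28°) = √((1 - cos 56°)/2) = 0.4695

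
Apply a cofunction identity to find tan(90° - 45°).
tan(90° - 45°) = cot(45°) = 1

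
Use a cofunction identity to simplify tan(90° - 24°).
tan(90° - 24°) = cot(24°)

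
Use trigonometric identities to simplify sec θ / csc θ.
sec θ / csc θ = tan θ (using Reciprocal identities)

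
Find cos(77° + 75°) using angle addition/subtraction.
cos(77° + 75°) = cos 77° cos 75° - sin 77° sin 75° = -0.8829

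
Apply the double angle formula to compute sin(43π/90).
sin(43π/90) = 2 sin 43π/180 cos 43π/180 = 0.9976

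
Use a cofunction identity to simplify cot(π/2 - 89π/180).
cot(π/2 - 89π/180) = tan(89π/180)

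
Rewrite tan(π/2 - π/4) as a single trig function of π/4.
tan(π/2 - π/4) = cot(π/4)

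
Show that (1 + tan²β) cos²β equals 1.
LHS = sec²β · cos²β = (1/cos²β) · cos²β = 1 = RHS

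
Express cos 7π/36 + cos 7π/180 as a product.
cos 7π/36 + cos 7π/180 = 2 cos(7π/60) cos(7π/90)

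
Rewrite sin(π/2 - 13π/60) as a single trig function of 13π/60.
sin(π/2 - 13π/60) = cos(13π/60)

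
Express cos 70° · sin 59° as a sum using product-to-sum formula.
cos 70° sin 59° = (1/2)[sin(70°+59°) - sin(70°-59°)]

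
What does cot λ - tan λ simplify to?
cot λ - tan λ = 2 cot(2λ) (using Double angle)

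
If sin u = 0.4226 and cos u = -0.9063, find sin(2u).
sin(2u) = 2 sin u cos u = -0.766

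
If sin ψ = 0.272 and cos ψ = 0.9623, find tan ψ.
tan ψ = sin ψ / cos ψ = 0.2827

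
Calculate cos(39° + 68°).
cos(39° + 68°) = cos 39° cos 68° - sin 39° sin 68° = -0.2924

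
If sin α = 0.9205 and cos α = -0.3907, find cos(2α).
cos(2α) = cos²α - sin²α = -0.6947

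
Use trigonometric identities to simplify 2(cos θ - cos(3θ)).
2(cos θ - cos(3θ)) = 2(2 sin(2θ) sin θ) (using Sum-to-product)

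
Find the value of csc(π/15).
csc(π/15) = 4.81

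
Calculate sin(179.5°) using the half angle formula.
sin(179.5°) = √((1 - cos 359°)/2) = 0.008727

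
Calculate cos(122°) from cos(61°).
cos(122°) = cos²61° - sin²61° = -0.5299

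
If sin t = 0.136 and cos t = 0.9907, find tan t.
tan t = sin t / cos t = 0.1373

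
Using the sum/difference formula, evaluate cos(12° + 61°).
cos(12° + 61°) = cos 12° cos 61° - sin 12° sin 61° = 0.2924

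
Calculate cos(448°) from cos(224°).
cos(448°) = 2cos²224° - 1 = 0.0349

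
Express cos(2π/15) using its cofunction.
cos(2π/15) = sin(π/2 - 2π/15) = sin(11π/30)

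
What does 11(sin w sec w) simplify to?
11(sin w sec w) = 11(tan w) (using Reciprocal + quotient)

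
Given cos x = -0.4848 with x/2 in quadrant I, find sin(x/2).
sin(x/2) = ±√((1 - cos x)/2); positive since x/2 ∈ QI, so sin(x/2) = 0.8616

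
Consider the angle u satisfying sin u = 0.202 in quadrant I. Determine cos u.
cos u = √(1 - sin²u) = 0.9794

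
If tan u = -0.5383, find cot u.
cot u = 1/tan u = -1.858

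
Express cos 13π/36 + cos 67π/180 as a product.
cos 13π/36 + cos 67π/180 = 2 cos(11π/30) cos(-π/180)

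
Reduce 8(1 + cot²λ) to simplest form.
8(1 + cot²λ) = 8(csc²λ) (using Pythagorean identity)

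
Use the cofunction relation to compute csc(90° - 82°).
csc(90° - 82°) = sec(82°) = 7.185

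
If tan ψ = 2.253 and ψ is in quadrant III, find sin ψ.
sin ψ = -0.914 (using tan²ψ + 1 = sec²ψ)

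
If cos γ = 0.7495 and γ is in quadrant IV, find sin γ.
sin γ = -0.662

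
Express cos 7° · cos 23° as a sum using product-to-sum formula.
cos 7° cos 23° = (1/2)[cos(7°-23°) + cos(7°+23°)]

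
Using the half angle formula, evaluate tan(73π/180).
tan(73π/180) = sin 73π/90 / (1 + cos 73π/90) = 3.271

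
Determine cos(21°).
cos(21°) = 0.9336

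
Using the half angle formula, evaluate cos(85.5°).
cos(85.5°) = √((1 + cos 171°)/2) = 0.07846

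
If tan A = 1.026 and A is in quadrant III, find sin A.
sin A = -0.7161 (using tan²A + 1 = sec²A)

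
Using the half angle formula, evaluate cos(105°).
cos(105°) = -√((1 + cos 210°)/2) = -(√6-√2)/4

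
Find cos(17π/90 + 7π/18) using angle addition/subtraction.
cos(17π/90 + 7π/18) = cos 17π/90 cos 7π/18 - sin 17π/90 sin 7π/18 = -0.2419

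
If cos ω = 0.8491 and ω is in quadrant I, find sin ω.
sin ω = 0.5282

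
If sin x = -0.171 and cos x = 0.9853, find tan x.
tan x = sin x / cos x = -0.1736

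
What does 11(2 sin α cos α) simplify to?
11(2 sin α cos α) = 11(sin(2α)) (using Double angle)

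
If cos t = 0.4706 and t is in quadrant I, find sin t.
sin t = 0.8823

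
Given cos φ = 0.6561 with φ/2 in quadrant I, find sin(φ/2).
sin(φ/2) = ±√((1 - cos φ)/2); positive since φ/2 ∈ QI, so sin(φ/2) = 0.4147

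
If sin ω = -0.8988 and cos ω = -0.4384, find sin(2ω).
sin(2ω) = 2 sin ω cos ω = 0.7881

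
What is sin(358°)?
sin(358°) = -0.0349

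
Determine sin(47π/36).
sin(47π/36) = -0.8192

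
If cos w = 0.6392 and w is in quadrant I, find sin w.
sin w = 0.769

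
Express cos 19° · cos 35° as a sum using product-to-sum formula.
cos 19° cos 35° = (1/2)[cos(19°-35°) + cos(19°+35°)]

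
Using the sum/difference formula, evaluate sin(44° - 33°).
sin(44° - 33°) = sin 44° cos 33° - cos 44° sin 33° = 0.1908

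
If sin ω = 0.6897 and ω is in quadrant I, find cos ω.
cos ω = 0.7241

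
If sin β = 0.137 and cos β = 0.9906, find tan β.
tan β = sin β / cos β = 0.1383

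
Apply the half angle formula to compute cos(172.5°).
cos(172.5°) = -√((1 + cos 345°)/2) = -0.9914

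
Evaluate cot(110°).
cot(110°) = -0.364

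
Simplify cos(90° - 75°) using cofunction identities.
cos(90° - 75°) = sin(75°)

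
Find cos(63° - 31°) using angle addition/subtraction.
cos(63° - 31°) = cos 63° cos 31° + sin 63° sin 31° = 0.848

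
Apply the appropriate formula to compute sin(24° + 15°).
sin(24° + 15°) = sin 24° cos 15° + cos 24° sin 15° = 0.6293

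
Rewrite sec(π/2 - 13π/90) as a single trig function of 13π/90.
sec(π/2 - 13π/90) = csc(13π/90)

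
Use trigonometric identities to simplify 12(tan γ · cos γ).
12(tan γ · cos γ) = 12(sin γ) (using Quotient identity)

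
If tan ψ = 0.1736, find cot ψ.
cot ψ = 1/tan ψ = 5.76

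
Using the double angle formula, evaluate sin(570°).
sin(570°) = 2 sin 285° cos 285° = -1/2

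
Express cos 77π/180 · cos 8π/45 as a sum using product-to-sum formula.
cos 77π/180 cos 8π/45 = (1/2)[cos(77π/180-8π/45) + cos(77π/180+8π/45)]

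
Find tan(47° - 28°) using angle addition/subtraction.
tan(47° - 28°) = (tan 47° - tan 28°)/(1 + tan 47° tan 28°) = 0.3443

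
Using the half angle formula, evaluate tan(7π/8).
tan(7π/8) = sin 7π/4 / (1 + cos 7π/4) = -0.4142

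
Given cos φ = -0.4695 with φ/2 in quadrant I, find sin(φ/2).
sin(φ/2) = ±√((1 - cos φ)/2); positive since φ/2 ∈ QI, so sin(φ/2) = 0.8572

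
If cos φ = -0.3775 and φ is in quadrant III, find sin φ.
sin φ = -0.926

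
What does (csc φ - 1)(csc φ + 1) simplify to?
(csc φ - 1)(csc φ + 1) = cot²φ (using Diff. of squares)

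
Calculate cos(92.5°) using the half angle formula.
cos(92.5°) = -√((1 + cos 185°)/2) = -0.04362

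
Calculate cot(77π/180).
cot(77π/180) = 0.2309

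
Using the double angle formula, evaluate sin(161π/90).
sin(161π/90) = 2 sin 161π/180 cos 161π/180 = -0.6157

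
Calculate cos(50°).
cos(50°) = 0.6428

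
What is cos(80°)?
cos(80°) = 0.1736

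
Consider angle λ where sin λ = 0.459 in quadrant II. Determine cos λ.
cos λ = ±√(1 - sin²λ) = -0.8884 (negative in QII)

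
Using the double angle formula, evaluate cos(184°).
cos(184°) = cos²92° - sin²92° = -0.9976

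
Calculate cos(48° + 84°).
cos(48° + 84°) = cos 48° cos 84° - sin 48° sin 84° = -0.6691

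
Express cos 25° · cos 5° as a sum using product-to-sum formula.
cos 25° cos 5° = (1/2)[cos(25°-5°) + cos(25°+5°)]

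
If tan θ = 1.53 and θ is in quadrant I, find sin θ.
sin θ = 0.8371 (using tan²θ + 1 = sec²θ)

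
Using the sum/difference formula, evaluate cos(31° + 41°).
cos(31° + 41°) = cos 31° cos 41° - sin 31° sin 41° = 0.309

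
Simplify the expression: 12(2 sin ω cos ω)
12(2 sin ω cos ω) = 12(sin(2ω)) (using Double angle)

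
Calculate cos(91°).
cos(91°) = -0.01745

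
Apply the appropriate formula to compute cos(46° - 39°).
cos(46° - 39°) = cos 46° cos 39° + sin 46° sin 39° = 0.9925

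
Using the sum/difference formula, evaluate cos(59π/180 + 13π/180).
cos(59π/180 + 13π/180) = cos 59π/180 cos 13π/180 - sin 59π/180 sin 13π/180 = 0.309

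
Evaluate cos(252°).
cos(252°) = -0.309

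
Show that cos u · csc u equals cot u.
LHS = cos u · (1/sin u) = cos u/sin u = cot u = RHS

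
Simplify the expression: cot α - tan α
cot α - tan α = 2 cot(2α) (using Double angle)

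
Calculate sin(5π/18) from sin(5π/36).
sin(5π/18) = 2 sin 5π/36 cos 5π/36 = 0.766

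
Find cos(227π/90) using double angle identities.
cos(227π/90) = cos²227π/180 - sin²227π/180 = -0.06976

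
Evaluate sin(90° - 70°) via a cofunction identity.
sin(90° - 70°) = cos(70°) = 0.342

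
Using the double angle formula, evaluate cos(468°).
cos(468°) = cos²234° - sin²234° = -0.309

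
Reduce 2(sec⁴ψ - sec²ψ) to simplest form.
2(sec⁴ψ - sec²ψ) = 2(tan⁴ψ + tan²ψ) (using Pythagorean)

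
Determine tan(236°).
tan(236°) = 1.483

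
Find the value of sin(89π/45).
sin(89π/45) = -0.06976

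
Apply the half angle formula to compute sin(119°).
sin(119°) = √((1 - cos 238°)/2) = 0.8746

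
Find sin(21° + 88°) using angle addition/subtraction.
sin(21° + 88°) = sin 21° cos 88° + cos 21° sin 88° = 0.9455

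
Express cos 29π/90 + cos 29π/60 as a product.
cos 29π/90 + cos 29π/60 = 2 cos(29π/72) cos(-29π/360)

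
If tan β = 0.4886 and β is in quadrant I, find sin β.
sin β = 0.439 (using tan²β + 1 = sec²β)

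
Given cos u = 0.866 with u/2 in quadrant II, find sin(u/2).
sin(u/2) = ±√((1 - cos u)/2); positive since u/2 ∈ QII, so sin(u/2) = 0.2588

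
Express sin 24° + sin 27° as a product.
sin 24° + sin 27° = 2 sin(25.5°) cos(-1.5°)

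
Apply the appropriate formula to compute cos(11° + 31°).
cos(11° + 31°) = cos 11° cos 31° - sin 11° sin 31° = 0.7431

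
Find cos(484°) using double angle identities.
cos(484°) = 2cos²242° - 1 = -0.5592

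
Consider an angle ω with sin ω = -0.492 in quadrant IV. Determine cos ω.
cos ω = √(1 - sin²ω) = 0.8706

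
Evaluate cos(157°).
cos(157°) = -0.9205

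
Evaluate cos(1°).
cos(1°) = 0.9998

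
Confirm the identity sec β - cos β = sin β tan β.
LHS = 1/cos β - cos β = (1 - cos²β)/cos β = sin²β/cos β = sin β · (sin β/cos β) = sin β tan β = RHS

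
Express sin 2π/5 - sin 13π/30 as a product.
sin 2π/5 - sin 13π/30 = 2 cos(5π/12) sin(-π/60)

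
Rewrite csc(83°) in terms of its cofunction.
csc(83°) = sec(90° - 83°) = sec(7°)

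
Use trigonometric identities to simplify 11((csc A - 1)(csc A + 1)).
11((csc A - 1)(csc A + 1)) = 11(cot²A) (using Diff. of squares)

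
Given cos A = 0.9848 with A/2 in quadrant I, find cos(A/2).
cos(A/2) = ±√((1 + cos A)/2); positive since A/2 ∈ QI, so cos(A/2) = 0.9962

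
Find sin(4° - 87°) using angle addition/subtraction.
sin(4° - 87°) = sin 4° cos 87° - cos 4° sin 87° = -0.9925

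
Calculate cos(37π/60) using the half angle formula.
cos(37π/60) = -√((1 + cos 37π/30)/2) = -0.3584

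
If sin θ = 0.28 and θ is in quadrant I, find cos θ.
cos θ = 0.96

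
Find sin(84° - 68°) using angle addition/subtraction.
sin(84° - 68°) = sin 84° cos 68° - cos 84° sin 68° = 0.2756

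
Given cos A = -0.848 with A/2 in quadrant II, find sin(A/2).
sin(A/2) = ±√((1 - cos A)/2); positive since A/2 ∈ QII, so sin(A/2) = 0.9612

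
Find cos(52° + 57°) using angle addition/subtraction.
cos(52° + 57°) = cos 52° cos 57° - sin 52° sin 57° = -0.3256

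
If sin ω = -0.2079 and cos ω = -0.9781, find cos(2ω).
cos(2ω) = cos²ω - sin²ω = 0.9135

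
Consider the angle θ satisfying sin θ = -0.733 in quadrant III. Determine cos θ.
cos θ = ±√(1 - sin²θ) = -0.6802 (negative in QIII)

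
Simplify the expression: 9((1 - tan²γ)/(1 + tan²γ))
9((1 - tan²γ)/(1 + tan²γ)) = 9(cos(2γ)) (using Double angle)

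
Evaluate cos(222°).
cos(222°) = -0.7431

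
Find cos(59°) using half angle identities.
cos(59°) = √((1 + cos 118°)/2) = 0.515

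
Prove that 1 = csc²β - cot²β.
RHS = 1/sin²β - cos²β/sin²β = (1 - cos²β)/sin²β = sin²β/sin²β = 1 = LHS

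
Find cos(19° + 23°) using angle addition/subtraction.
cos(19° + 23°) = cos 19° cos 23° - sin 19° sin 23° = 0.7431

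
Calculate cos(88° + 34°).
cos(88° + 34°) = cos 88° cos 34° - sin 88° sin 34° = -0.5299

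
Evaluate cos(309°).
cos(309°) = 0.6293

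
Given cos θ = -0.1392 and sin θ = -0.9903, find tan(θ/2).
tan(θ/2) = sin θ / (1 + cos θ) = -1.15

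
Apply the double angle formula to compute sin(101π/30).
sin(101π/30) = 2 sin 101π/60 cos 101π/60 = -0.9135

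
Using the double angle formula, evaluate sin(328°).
sin(328°) = 2 sin 164° cos 164° = -0.5299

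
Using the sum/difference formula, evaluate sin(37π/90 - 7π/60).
sin(37π/90 - 7π/60) = sin 37π/90 cos 7π/60 - cos 37π/90 sin 7π/60 = 0.7986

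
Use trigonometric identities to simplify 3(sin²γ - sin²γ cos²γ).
3(sin²γ - sin²γ cos²γ) = 3(sin⁴γ) (using Factoring)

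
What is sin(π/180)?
sin(π/180) = 0.01745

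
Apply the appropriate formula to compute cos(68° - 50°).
cos(68° - 50°) = cos 68° cos 50° + sin 68° sin 50° = 0.9511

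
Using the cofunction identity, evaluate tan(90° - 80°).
tan(90° - 80°) = cot(80°) = 0.1763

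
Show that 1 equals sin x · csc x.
RHS = sin x · (1/sin x) = 1 = LHS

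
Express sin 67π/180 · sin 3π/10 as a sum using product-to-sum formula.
sin 67π/180 sin 3π/10 = (1/2)[cos(67π/180-3π/10) - cos(67π/180+3π/10)]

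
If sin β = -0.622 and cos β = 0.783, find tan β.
tan β = sin β / cos β = -0.7944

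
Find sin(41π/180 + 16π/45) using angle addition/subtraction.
sin(41π/180 + 16π/45) = sin 41π/180 cos 16π/45 + cos 41π/180 sin 16π/45 = (√6+√2)/4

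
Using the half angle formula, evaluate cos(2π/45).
cos(2π/45) = √((1 + cos 4π/45)/2) = 0.9903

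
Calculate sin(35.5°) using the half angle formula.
sin(35.5°) = √((1 - cos 71°)/2) = 0.5807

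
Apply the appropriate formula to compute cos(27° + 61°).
cos(27° + 61°) = cos 27° cos 61° - sin 27° sin 61° = 0.0349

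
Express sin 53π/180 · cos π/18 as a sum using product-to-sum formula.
sin 53π/180 cos π/18 = (1/2)[sin(53π/180+π/18) + sin(53π/180-π/18)]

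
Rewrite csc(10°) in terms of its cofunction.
csc(10°) = sec(90° - 10°) = sec(80°)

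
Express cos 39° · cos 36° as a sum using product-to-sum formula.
cos 39° cos 36° = (1/2)[cos(39°-36°) + cos(39°+36°)]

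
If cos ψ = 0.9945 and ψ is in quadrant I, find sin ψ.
sin ψ = 0.1047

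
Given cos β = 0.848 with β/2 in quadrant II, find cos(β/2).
cos(β/2) = ±√((1 + cos β)/2); negative since β/2 ∈ QII, so cos(β/2) = -0.9612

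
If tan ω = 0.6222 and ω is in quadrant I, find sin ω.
sin ω = 0.5283 (using tan²ω + 1 = sec²ω)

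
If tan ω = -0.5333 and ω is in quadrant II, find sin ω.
sin ω = 0.4706 (using tan²ω + 1 = sec²ω)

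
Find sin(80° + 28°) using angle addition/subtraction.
sin(80° + 28°) = sin 80° cos 28° + cos 80° sin 28° = 0.9511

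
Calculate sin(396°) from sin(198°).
sin(396°) = 2 sin 198° cos 198° = 0.5878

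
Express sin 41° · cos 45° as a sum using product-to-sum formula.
sin 41° cos 45° = (1/2)[sin(41°+45°) + sin(41°-45°)]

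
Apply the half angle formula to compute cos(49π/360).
cos(49π/360) = √((1 + cos 49π/180)/2) = 0.91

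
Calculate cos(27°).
cos(27°) = 0.891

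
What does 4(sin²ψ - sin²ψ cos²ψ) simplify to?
4(sin²ψ - sin²ψ cos²ψ) = 4(sin⁴ψ) (using Factoring)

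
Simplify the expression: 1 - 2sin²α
1 - 2sin²α = cos(2α) (using Double angle)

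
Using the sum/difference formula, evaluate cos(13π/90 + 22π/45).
cos(13π/90 + 22π/45) = cos 13π/90 cos 22π/45 - sin 13π/90 sin 22π/45 = -0.4067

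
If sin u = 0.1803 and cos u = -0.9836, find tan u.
tan u = sin u / cos u = -0.1833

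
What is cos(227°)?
cos(227°) = -0.682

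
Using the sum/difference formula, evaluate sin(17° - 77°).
sin(17° - 77°) = sin 17° cos 77° - cos 17° sin 77° = -√3/2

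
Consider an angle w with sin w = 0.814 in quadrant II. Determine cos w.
cos w = ±√(1 - sin²w) = -0.5809 (negative in QII)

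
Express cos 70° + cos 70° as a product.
cos 70° + cos 70° = 2 cos(70°) cos(0°)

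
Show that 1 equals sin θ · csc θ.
RHS = sin θ · (1/sin θ) = 1 = LHS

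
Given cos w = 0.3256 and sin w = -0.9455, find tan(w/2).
tan(w/2) = sin w / (1 + cos w) = -0.7133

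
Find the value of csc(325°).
csc(325°) = -1.743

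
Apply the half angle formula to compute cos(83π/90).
cos(83π/90) = -√((1 + cos 83π/45)/2) = -0.9703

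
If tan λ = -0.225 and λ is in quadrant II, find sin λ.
sin λ = 0.2195 (using tan²λ + 1 = sec²λ)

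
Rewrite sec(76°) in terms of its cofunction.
sec(76°) = csc(90° - 76°) = csc(14°)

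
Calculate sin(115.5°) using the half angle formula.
sin(115.5°) = √((1 - cos 231°)/2) = 0.9026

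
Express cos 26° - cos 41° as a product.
cos 26° - cos 41° = -2 sin(33.5°) sin(-7.5°)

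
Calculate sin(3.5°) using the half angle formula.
sin(3.5°) = √((1 - cos 7°)/2) = 0.06105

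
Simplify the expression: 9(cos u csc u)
9(cos u csc u) = 9(cot u) (using Reciprocal + quotient)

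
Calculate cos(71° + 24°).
cos(71° + 24°) = cos 71° cos 24° - sin 71° sin 24° = -0.08716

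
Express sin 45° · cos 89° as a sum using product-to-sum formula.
sin 45° cos 89° = (1/2)[sin(45°+89°) + sin(45°-89°)]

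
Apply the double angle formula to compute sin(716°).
sin(716°) = 2 sin 358° cos 358° = -0.06976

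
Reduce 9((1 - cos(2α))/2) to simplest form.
9((1 - cos(2α))/2) = 9(sin²α) (using Power reduction)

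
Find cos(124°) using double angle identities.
cos(124°) = 2cos²62° - 1 = -0.5592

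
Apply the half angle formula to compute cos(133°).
cos(133°) = -√((1 + cos 266°)/2) = -0.682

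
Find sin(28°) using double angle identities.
sin(28°) = 2 sin 14° cos 14° = 0.4695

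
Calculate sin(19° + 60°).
sin(19° + 60°) = sin 19° cos 60° + cos 19° sin 60° = 0.9816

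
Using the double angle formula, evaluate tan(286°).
tan(286°) = 2 tan 143° / (1 - tan²143°) = -3.487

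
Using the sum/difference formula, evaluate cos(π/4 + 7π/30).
cos(π/4 + 7π/30) = cos π/4 cos 7π/30 - sin π/4 sin 7π/30 = 0.05234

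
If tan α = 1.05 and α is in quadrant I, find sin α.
sin α = 0.7241 (using tan²α + 1 = sec²α)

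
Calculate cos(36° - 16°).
cos(36° - 16°) = cos 36° cos 16° + sin 36° sin 16° = 0.9397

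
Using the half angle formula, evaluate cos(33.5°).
cos(33.5°) = √((1 + cos 67°)/2) = 0.8339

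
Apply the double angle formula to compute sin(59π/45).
sin(59π/45) = 2 sin 59π/90 cos 59π/90 = -0.829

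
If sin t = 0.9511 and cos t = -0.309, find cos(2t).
cos(2t) = cos²t - sin²t = -0.8091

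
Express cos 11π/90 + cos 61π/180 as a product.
cos 11π/90 + cos 61π/180 = 2 cos(83π/360) cos(-13π/120)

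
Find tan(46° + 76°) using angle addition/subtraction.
tan(46° + 76°) = (tan 46° + tan 76°)/(1 - tan 46° tan 76°) = -1.6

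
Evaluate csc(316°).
csc(316°) = -1.44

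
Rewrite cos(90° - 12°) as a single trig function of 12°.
cos(90° - 12°) = sin(12°)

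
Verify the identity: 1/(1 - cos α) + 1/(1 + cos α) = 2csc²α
LHS = [(1 + cos α) + (1 - cos α)] / [(1 - cos α)(1 + cos α)] = 2/(1 - cos²α) = 2/sin²α = 2csc²α = RHS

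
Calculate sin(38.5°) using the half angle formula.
sin(38.5°) = √((1 - cos 77°)/2) = 0.6225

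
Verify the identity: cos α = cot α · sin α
RHS = (cos α/sin α) · sin α = cos α = LHS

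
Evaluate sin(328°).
sin(328°) = -0.5299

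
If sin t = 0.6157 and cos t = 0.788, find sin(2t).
sin(2t) = 2 sin t cos t = 0.9703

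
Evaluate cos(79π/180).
cos(79π/180) = 0.1908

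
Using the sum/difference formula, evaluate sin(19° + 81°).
sin(19° + 81°) = sin 19° cos 81° + cos 19° sin 81° = 0.9848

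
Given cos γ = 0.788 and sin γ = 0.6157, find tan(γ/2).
tan(γ/2) = sin γ / (1 + cos γ) = 0.3444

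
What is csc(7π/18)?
csc(7π/18) = 1.064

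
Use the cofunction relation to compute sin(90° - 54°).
sin(90° - 54°) = cos(54°) = 0.5878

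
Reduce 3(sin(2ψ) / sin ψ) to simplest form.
3(sin(2ψ) / sin ψ) = 3(2 cos ψ) (using Double angle)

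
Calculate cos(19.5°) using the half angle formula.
cos(19.5°) = √((1 + cos 39°)/2) = 0.9426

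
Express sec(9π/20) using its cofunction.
sec(9π/20) = csc(π/2 - 9π/20) = csc(π/20)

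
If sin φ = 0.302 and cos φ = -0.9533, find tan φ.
tan φ = sin φ / cos φ = -0.3168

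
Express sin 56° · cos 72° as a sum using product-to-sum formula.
sin 56° cos 72° = (1/2)[sin(56°+72°) + sin(56°-72°)]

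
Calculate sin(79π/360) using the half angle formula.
sin(79π/360) = √((1 - cos 79π/180)/2) = 0.6361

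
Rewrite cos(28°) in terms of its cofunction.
cos(28°) = sin(90° - 28°) = sin(62°)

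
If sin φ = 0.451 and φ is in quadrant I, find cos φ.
cos φ = 0.8925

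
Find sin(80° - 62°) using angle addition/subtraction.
sin(80° - 62°) = sin 80° cos 62° - cos 80° sin 62° = 0.309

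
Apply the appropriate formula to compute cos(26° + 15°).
cos(26° + 15°) = cos 26° cos 15° - sin 26° sin 15° = 0.7547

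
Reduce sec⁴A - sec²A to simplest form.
sec⁴A - sec²A = tan⁴A + tan²A (using Pythagorean)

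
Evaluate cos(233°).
cos(233°) = -0.6018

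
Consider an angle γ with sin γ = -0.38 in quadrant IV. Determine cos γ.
cos γ = √(1 - sin²γ) = 0.925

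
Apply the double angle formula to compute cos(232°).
cos(232°) = 1 - 2sin²116° = -0.6157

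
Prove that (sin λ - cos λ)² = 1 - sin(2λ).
LHS = sin²λ - 2 sin λ cos λ + cos²λ = (sin²λ + cos²λ) - 2 sin λ cos λ = 1 - sin(2λ) = RHS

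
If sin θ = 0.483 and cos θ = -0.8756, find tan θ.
tan θ = sin θ / cos θ = -0.5516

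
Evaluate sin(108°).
sin(108°) = 0.9511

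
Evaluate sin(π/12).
sin(π/12) = (√6-√2)/4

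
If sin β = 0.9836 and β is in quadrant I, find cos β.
cos β = 0.1804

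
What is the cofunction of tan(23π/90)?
tan(23π/90) = cot(π/2 - 23π/90) = cot(11π/45)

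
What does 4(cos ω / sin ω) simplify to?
4(cos ω / sin ω) = 4(cot ω) (using Quotient identity)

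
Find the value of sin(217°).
sin(217°) = -0.6018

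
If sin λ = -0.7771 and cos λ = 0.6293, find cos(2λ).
cos(2λ) = cos²λ - sin²λ = -0.2079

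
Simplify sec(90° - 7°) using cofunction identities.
sec(90° - 7°) = csc(7°)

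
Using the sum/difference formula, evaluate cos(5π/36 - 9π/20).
cos(5π/36 - 9π/20) = cos 5π/36 cos 9π/20 + sin 5π/36 sin 9π/20 = 0.5592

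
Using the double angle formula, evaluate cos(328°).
cos(328°) = 1 - 2sin²164° = 0.848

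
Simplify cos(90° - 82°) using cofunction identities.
cos(90° - 82°) = sin(82°)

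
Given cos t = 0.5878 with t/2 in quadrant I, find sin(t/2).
sin(t/2) = ±√((1 - cos t)/2); positive since t/2 ∈ QI, so sin(t/2) = 0.454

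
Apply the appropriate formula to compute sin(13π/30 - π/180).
sin(13π/30 - π/180) = sin 13π/30 cos π/180 - cos 13π/30 sin π/180 = 0.9744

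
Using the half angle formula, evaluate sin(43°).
sin(43°) = √((1 - cos 86°)/2) = 0.682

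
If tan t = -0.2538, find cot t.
cot t = 1/tan t = -3.94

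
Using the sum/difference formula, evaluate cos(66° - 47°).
cos(66° - 47°) = cos 66° cos 47° + sin 66° sin 47° = 0.9455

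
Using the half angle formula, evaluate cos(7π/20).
cos(7π/20) = √((1 + cos 7π/10)/2) = 0.454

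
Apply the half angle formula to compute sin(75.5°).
sin(75.5°) = √((1 - cos 151°)/2) = 0.9681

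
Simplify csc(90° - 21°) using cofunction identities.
csc(90° - 21°) = sec(21°)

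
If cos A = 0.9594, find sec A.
sec A = 1/cos A = 1.042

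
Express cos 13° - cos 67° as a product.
cos 13° - cos 67° = -2 sin(40°) sin(-27°)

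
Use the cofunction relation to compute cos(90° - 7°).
cos(90° - 7°) = sin(7°) = 0.1219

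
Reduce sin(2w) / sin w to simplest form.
sin(2w) / sin w = 2 cos w (using Double angle)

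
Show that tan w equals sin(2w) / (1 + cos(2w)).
RHS = 2 sin w cos w / (2cos²w) = sin w/cos w = tan w = LHS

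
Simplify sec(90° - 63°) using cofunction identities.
sec(90° - 63°) = csc(63°)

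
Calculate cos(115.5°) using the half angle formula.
cos(115.5°) = -√((1 + cos 231°)/2) = -0.4305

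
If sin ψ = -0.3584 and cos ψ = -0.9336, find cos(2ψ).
cos(2ψ) = cos²ψ - sin²ψ = 0.7432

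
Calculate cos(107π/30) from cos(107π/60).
cos(107π/30) = 2cos²107π/60 - 1 = 0.2079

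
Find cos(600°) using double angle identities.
cos(600°) = 2cos²300° - 1 = -1/2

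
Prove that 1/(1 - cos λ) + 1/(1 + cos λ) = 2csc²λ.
LHS = [(1 + cos λ) + (1 - cos λ)] / [(1 - cos λ)(1 + cos λ)] = 2/(1 - cos²λ) = 2/sin²λ = 2csc²λ = RHS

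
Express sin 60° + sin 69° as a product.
sin 60° + sin 69° = 2 sin(64.5°) cos(-4.5°)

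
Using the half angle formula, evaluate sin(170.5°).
sin(170.5°) = √((1 - cos 341°)/2) = 0.165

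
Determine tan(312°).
tan(312°) = -1.111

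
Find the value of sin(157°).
sin(157°) = 0.3907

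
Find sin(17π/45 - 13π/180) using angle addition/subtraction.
sin(17π/45 - 13π/180) = sin 17π/45 cos 13π/180 - cos 17π/45 sin 13π/180 = 0.8192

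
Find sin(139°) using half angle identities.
sin(139°) = √((1 - cos 278°)/2) = 0.6561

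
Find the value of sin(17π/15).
sin(17π/15) = -0.4067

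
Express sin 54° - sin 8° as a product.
sin 54° - sin 8° = 2 cos(31°) sin(23°)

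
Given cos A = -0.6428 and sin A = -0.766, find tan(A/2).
tan(A/2) = sin A / (1 + cos A) = -2.144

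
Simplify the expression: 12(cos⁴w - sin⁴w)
12(cos⁴w - sin⁴w) = 12(cos(2w)) (using Factoring + double angle)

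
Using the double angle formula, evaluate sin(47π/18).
sin(47π/18) = 2 sin 47π/36 cos 47π/36 = 0.9397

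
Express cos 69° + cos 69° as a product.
cos 69° + cos 69° = 2 cos(69°) cos(0°)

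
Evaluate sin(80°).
sin(80°) = 0.9848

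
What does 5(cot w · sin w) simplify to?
5(cot w · sin w) = 5(cos w) (using Quotient identity)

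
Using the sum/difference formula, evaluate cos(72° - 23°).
cos(72° - 23°) = cos 72° cos 23° + sin 72° sin 23° = 0.6561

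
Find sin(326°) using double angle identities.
sin(326°) = 2 sin 163° cos 163° = -0.5592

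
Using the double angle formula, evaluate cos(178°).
cos(178°) = cos²89° - sin²89° = -0.9994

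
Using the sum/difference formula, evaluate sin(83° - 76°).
sin(83° - 76°) = sin 83° cos 76° - cos 83° sin 76° = 0.1219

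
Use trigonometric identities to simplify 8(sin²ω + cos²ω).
8(sin²ω + cos²ω) = 8 (using Pythagorean identity)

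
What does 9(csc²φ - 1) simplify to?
9(csc²φ - 1) = 9(cot²φ) (using Pythagorean identity)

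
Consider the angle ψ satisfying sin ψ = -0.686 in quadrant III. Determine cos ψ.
cos ψ = ±√(1 - sin²ψ) = -0.7276 (negative in QIII)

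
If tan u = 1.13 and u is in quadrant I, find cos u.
cos u = 0.6627 (using tan²u + 1 = sec²u)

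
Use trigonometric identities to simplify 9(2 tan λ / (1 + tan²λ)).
9(2 tan λ / (1 + tan²λ)) = 9(sin(2λ)) (using Double angle)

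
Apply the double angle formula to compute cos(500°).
cos(500°) = cos²250° - sin²250° = -0.766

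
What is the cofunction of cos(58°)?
cos(58°) = sin(90° - 58°) = sin(32°)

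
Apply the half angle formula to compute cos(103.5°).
cos(103.5°) = -√((1 + cos 207°)/2) = -0.2334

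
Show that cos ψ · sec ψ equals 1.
LHS = cos ψ · (1/cos ψ) = 1 = RHS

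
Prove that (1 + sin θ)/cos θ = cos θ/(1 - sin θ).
LHS = (1 + sin θ)(1 - sin θ) / (cos θ(1 - sin θ)) = (1 - sin²θ) / (cos θ(1 - sin θ)) = cos²θ / (cos θ(1 - sin θ)) = cos θ/(1 - sin θ) = RHS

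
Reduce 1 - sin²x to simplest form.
1 - sin²x = cos²x (using Pythagorean identity)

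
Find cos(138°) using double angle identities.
cos(138°) = cos²69° - sin²69° = -0.7431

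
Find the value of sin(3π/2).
sin(3π/2) = -1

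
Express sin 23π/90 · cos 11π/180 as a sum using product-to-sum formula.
sin 23π/90 cos 11π/180 = (1/2)[sin(23π/90+11π/180) + sin(23π/90-11π/180)]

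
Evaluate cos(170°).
cos(170°) = -0.9848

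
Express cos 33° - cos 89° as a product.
cos 33° - cos 89° = -2 sin(61°) sin(-28°)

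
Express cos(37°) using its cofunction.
cos(37°) = sin(90° - 37°) = sin(53°)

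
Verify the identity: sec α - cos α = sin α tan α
LHS = 1/cos α - cos α = (1 - cos²α)/cos α = sin²α/cos α = sin α · (sin α/cos α) = sin α tan α = RHS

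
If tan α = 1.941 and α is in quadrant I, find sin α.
sin α = 0.889 (using tan²α + 1 = sec²α)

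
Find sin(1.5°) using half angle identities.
sin(1.5°) = √((1 - cos 3°)/2) = 0.02618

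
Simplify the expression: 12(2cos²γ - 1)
12(2cos²γ - 1) = 12(cos(2γ)) (using Double angle)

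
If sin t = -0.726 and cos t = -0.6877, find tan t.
tan t = sin t / cos t = 1.056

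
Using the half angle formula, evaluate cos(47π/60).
cos(47π/60) = -√((1 + cos 47π/30)/2) = -0.7771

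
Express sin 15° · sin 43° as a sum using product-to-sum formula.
sin 15° sin 43° = (1/2)[cos(15°-43°) - cos(15°+43°)]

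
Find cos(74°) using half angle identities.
cos(74°) = √((1 + cos 148°)/2) = 0.2756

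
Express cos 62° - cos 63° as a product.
cos 62° - cos 63° = -2 sin(62.5°) sin(-0.5°)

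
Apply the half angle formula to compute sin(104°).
sin(104°) = √((1 - cos 208°)/2) = 0.9703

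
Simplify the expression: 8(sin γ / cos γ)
8(sin γ / cos γ) = 8(tan γ) (using Quotient identity)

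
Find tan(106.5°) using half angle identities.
tan(106.5°) = sin 213° / (1 + cos 213°) = -3.376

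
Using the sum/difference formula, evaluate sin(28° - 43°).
sin(28° - 43°) = sin 28° cos 43° - cos 28° sin 43° = -(√6-√2)/4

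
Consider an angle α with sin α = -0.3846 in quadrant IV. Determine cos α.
cos α = √(1 - sin²α) = 0.9231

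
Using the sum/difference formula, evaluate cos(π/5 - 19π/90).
cos(π/5 - 19π/90) = cos π/5 cos 19π/90 + sin π/5 sin 19π/90 = 0.9994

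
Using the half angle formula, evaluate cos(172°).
cos(172°) = -√((1 + cos 344°)/2) = -0.9903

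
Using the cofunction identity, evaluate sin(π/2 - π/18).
sin(π/2 - π/18) = cos(π/18) = 0.9848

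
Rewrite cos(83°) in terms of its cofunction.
cos(83°) = sin(90° - 83°) = sin(7°)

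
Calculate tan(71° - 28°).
tan(71° - 28°) = (tan 71° - tan 28°)/(1 + tan 71° tan 28°) = 0.9325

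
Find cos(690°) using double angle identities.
cos(690°) = cos²345° - sin²345° = √3/2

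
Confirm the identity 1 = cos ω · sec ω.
RHS = cos ω · (1/cos ω) = 1 = LHS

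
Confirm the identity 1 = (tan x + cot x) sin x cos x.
RHS = (sin x/cos x + cos x/sin x) sin x cos x = ((sin²x + cos²x)/(sin x cos x)) · sin x cos x = sin²x + cos²x = 1 = LHS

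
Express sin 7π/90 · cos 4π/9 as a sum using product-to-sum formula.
sin 7π/90 cos 4π/9 = (1/2)[sin(7π/90+4π/9) + sin(7π/90-4π/9)]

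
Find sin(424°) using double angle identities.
sin(424°) = 2 sin 212° cos 212° = 0.8988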